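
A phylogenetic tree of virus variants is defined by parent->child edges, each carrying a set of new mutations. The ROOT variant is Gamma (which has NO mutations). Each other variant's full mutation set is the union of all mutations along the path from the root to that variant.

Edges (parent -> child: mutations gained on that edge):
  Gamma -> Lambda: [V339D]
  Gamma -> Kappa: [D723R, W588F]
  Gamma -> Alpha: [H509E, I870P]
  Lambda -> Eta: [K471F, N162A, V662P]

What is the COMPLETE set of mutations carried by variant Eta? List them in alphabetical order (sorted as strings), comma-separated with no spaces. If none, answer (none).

Answer: K471F,N162A,V339D,V662P

Derivation:
At Gamma: gained [] -> total []
At Lambda: gained ['V339D'] -> total ['V339D']
At Eta: gained ['K471F', 'N162A', 'V662P'] -> total ['K471F', 'N162A', 'V339D', 'V662P']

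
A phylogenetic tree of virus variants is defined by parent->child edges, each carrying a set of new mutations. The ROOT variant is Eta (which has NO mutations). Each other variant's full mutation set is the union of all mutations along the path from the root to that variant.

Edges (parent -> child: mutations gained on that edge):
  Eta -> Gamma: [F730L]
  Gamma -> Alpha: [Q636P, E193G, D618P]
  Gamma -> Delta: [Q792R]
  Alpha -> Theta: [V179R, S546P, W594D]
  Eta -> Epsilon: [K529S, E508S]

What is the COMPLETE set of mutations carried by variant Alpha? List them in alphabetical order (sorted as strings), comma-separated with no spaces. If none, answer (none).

Answer: D618P,E193G,F730L,Q636P

Derivation:
At Eta: gained [] -> total []
At Gamma: gained ['F730L'] -> total ['F730L']
At Alpha: gained ['Q636P', 'E193G', 'D618P'] -> total ['D618P', 'E193G', 'F730L', 'Q636P']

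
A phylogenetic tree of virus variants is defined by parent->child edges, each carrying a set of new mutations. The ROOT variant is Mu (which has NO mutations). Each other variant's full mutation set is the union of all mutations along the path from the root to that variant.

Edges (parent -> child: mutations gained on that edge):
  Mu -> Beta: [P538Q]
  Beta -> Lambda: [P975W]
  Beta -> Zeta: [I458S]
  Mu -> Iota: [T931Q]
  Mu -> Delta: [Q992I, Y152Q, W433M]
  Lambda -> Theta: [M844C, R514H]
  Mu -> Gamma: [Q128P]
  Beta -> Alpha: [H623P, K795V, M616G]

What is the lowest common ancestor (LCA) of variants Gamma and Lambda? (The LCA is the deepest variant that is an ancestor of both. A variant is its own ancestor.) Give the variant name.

Answer: Mu

Derivation:
Path from root to Gamma: Mu -> Gamma
  ancestors of Gamma: {Mu, Gamma}
Path from root to Lambda: Mu -> Beta -> Lambda
  ancestors of Lambda: {Mu, Beta, Lambda}
Common ancestors: {Mu}
Walk up from Lambda: Lambda (not in ancestors of Gamma), Beta (not in ancestors of Gamma), Mu (in ancestors of Gamma)
Deepest common ancestor (LCA) = Mu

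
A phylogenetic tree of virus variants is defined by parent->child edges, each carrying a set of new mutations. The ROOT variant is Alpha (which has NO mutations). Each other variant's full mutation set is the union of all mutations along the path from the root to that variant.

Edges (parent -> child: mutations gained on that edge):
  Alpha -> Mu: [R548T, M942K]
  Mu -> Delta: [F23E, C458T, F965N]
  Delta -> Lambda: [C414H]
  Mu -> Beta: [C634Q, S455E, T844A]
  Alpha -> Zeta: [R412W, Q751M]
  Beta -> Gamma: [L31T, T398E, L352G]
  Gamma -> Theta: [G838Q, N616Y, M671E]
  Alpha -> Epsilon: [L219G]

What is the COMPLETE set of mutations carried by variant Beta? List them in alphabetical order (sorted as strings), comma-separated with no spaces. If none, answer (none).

Answer: C634Q,M942K,R548T,S455E,T844A

Derivation:
At Alpha: gained [] -> total []
At Mu: gained ['R548T', 'M942K'] -> total ['M942K', 'R548T']
At Beta: gained ['C634Q', 'S455E', 'T844A'] -> total ['C634Q', 'M942K', 'R548T', 'S455E', 'T844A']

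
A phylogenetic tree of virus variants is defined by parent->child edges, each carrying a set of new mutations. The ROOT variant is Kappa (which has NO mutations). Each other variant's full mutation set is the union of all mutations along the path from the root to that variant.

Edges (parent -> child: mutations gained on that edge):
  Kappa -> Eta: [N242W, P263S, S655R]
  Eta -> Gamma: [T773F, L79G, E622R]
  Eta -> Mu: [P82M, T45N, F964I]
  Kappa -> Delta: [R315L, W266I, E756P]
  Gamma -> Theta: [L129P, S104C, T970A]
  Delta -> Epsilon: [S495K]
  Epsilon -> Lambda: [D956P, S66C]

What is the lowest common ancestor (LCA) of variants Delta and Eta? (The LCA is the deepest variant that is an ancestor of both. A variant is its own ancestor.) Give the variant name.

Answer: Kappa

Derivation:
Path from root to Delta: Kappa -> Delta
  ancestors of Delta: {Kappa, Delta}
Path from root to Eta: Kappa -> Eta
  ancestors of Eta: {Kappa, Eta}
Common ancestors: {Kappa}
Walk up from Eta: Eta (not in ancestors of Delta), Kappa (in ancestors of Delta)
Deepest common ancestor (LCA) = Kappa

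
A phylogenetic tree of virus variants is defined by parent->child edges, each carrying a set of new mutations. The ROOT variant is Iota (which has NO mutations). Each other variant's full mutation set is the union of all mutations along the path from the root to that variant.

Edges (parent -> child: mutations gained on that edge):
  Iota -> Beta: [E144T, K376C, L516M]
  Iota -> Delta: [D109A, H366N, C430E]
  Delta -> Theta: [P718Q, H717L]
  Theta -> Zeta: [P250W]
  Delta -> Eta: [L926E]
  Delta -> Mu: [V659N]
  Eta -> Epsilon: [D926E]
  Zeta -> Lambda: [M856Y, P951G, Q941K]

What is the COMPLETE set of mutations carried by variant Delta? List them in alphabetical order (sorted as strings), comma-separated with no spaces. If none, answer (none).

At Iota: gained [] -> total []
At Delta: gained ['D109A', 'H366N', 'C430E'] -> total ['C430E', 'D109A', 'H366N']

Answer: C430E,D109A,H366N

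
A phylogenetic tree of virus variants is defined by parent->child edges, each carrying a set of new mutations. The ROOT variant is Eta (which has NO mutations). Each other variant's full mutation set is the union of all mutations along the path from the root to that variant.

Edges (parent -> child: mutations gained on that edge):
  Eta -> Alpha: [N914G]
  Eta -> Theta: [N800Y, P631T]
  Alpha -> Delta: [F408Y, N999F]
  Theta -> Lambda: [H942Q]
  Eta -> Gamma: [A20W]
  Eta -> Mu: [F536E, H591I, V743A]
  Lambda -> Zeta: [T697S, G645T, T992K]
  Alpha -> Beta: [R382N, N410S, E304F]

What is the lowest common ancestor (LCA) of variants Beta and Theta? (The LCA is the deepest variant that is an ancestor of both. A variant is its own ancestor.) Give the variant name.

Path from root to Beta: Eta -> Alpha -> Beta
  ancestors of Beta: {Eta, Alpha, Beta}
Path from root to Theta: Eta -> Theta
  ancestors of Theta: {Eta, Theta}
Common ancestors: {Eta}
Walk up from Theta: Theta (not in ancestors of Beta), Eta (in ancestors of Beta)
Deepest common ancestor (LCA) = Eta

Answer: Eta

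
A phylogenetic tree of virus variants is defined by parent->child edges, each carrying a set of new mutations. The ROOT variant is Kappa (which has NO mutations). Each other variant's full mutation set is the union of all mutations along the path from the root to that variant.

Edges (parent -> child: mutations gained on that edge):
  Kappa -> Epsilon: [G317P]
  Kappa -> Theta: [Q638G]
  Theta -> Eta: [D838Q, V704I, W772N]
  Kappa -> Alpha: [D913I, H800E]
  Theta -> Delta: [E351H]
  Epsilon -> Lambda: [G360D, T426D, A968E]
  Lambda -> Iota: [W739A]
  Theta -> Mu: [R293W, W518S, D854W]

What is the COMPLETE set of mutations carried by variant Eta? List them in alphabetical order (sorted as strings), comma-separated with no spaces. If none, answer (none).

Answer: D838Q,Q638G,V704I,W772N

Derivation:
At Kappa: gained [] -> total []
At Theta: gained ['Q638G'] -> total ['Q638G']
At Eta: gained ['D838Q', 'V704I', 'W772N'] -> total ['D838Q', 'Q638G', 'V704I', 'W772N']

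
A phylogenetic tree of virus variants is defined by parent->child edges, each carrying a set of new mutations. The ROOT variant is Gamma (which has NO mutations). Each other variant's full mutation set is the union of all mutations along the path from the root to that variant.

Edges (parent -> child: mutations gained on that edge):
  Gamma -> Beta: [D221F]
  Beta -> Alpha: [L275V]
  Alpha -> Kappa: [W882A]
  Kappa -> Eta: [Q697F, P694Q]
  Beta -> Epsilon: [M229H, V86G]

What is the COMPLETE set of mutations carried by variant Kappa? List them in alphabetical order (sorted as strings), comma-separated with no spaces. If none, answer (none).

At Gamma: gained [] -> total []
At Beta: gained ['D221F'] -> total ['D221F']
At Alpha: gained ['L275V'] -> total ['D221F', 'L275V']
At Kappa: gained ['W882A'] -> total ['D221F', 'L275V', 'W882A']

Answer: D221F,L275V,W882A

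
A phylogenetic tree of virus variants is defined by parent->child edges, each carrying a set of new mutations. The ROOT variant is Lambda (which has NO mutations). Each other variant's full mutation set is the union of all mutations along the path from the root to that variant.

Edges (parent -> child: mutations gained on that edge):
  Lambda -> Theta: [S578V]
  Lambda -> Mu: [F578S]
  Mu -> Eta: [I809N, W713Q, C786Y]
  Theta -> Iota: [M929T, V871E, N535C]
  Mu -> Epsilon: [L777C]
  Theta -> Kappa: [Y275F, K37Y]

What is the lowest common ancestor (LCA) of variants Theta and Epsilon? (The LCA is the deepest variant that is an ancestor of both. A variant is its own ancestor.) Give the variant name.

Answer: Lambda

Derivation:
Path from root to Theta: Lambda -> Theta
  ancestors of Theta: {Lambda, Theta}
Path from root to Epsilon: Lambda -> Mu -> Epsilon
  ancestors of Epsilon: {Lambda, Mu, Epsilon}
Common ancestors: {Lambda}
Walk up from Epsilon: Epsilon (not in ancestors of Theta), Mu (not in ancestors of Theta), Lambda (in ancestors of Theta)
Deepest common ancestor (LCA) = Lambda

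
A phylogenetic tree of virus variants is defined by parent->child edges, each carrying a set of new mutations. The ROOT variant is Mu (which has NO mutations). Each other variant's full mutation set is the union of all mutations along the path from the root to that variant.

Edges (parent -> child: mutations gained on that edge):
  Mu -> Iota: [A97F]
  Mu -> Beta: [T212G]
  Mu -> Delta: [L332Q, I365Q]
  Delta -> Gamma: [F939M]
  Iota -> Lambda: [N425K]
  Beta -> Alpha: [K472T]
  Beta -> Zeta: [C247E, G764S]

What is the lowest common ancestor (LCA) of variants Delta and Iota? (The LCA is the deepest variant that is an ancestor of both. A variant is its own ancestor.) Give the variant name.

Answer: Mu

Derivation:
Path from root to Delta: Mu -> Delta
  ancestors of Delta: {Mu, Delta}
Path from root to Iota: Mu -> Iota
  ancestors of Iota: {Mu, Iota}
Common ancestors: {Mu}
Walk up from Iota: Iota (not in ancestors of Delta), Mu (in ancestors of Delta)
Deepest common ancestor (LCA) = Mu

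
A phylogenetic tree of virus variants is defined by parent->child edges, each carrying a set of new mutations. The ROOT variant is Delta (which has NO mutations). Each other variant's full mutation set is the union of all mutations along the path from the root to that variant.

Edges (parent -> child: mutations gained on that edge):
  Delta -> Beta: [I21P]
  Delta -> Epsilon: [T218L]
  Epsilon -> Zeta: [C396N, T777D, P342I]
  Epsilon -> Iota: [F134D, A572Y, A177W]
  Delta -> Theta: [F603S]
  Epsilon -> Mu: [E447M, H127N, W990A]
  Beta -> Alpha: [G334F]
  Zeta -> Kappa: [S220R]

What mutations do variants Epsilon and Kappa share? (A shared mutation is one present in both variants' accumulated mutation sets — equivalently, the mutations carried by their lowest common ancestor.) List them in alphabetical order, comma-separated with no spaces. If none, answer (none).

Accumulating mutations along path to Epsilon:
  At Delta: gained [] -> total []
  At Epsilon: gained ['T218L'] -> total ['T218L']
Mutations(Epsilon) = ['T218L']
Accumulating mutations along path to Kappa:
  At Delta: gained [] -> total []
  At Epsilon: gained ['T218L'] -> total ['T218L']
  At Zeta: gained ['C396N', 'T777D', 'P342I'] -> total ['C396N', 'P342I', 'T218L', 'T777D']
  At Kappa: gained ['S220R'] -> total ['C396N', 'P342I', 'S220R', 'T218L', 'T777D']
Mutations(Kappa) = ['C396N', 'P342I', 'S220R', 'T218L', 'T777D']
Intersection: ['T218L'] ∩ ['C396N', 'P342I', 'S220R', 'T218L', 'T777D'] = ['T218L']

Answer: T218L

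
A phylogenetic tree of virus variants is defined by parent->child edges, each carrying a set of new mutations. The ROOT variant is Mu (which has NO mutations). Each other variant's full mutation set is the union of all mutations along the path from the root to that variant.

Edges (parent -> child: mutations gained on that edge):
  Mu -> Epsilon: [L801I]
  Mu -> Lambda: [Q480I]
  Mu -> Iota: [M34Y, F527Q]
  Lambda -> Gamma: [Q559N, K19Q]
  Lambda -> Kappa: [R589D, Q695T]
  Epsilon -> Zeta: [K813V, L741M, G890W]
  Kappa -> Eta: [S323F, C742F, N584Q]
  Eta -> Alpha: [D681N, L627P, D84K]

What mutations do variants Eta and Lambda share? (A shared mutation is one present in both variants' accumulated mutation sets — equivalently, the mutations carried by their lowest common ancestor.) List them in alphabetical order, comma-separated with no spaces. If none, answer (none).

Accumulating mutations along path to Eta:
  At Mu: gained [] -> total []
  At Lambda: gained ['Q480I'] -> total ['Q480I']
  At Kappa: gained ['R589D', 'Q695T'] -> total ['Q480I', 'Q695T', 'R589D']
  At Eta: gained ['S323F', 'C742F', 'N584Q'] -> total ['C742F', 'N584Q', 'Q480I', 'Q695T', 'R589D', 'S323F']
Mutations(Eta) = ['C742F', 'N584Q', 'Q480I', 'Q695T', 'R589D', 'S323F']
Accumulating mutations along path to Lambda:
  At Mu: gained [] -> total []
  At Lambda: gained ['Q480I'] -> total ['Q480I']
Mutations(Lambda) = ['Q480I']
Intersection: ['C742F', 'N584Q', 'Q480I', 'Q695T', 'R589D', 'S323F'] ∩ ['Q480I'] = ['Q480I']

Answer: Q480I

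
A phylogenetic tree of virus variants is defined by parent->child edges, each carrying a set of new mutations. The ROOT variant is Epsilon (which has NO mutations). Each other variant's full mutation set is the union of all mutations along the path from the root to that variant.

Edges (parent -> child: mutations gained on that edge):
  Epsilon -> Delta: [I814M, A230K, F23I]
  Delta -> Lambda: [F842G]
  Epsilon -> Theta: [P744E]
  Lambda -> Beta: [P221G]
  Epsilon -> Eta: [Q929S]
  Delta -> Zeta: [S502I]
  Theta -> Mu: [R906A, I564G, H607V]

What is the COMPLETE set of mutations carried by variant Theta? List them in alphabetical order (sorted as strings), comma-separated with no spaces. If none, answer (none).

Answer: P744E

Derivation:
At Epsilon: gained [] -> total []
At Theta: gained ['P744E'] -> total ['P744E']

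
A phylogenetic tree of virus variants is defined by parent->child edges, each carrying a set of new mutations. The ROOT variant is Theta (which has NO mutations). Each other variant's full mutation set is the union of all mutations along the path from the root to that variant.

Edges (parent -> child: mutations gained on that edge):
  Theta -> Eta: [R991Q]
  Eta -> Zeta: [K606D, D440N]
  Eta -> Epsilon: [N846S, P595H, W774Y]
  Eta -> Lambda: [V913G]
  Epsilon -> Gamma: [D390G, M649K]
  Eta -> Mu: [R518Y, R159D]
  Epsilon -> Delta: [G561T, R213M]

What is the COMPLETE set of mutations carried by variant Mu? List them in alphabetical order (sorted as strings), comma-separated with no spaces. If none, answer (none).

At Theta: gained [] -> total []
At Eta: gained ['R991Q'] -> total ['R991Q']
At Mu: gained ['R518Y', 'R159D'] -> total ['R159D', 'R518Y', 'R991Q']

Answer: R159D,R518Y,R991Q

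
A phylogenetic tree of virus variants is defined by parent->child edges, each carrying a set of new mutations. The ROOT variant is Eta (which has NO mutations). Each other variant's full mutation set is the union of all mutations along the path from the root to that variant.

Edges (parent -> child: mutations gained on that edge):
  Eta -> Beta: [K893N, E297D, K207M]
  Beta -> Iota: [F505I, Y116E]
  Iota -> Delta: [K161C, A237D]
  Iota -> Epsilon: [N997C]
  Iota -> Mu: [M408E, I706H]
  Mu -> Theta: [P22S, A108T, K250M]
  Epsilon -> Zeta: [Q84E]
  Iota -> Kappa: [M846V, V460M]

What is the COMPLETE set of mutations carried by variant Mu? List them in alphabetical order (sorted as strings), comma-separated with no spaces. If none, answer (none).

At Eta: gained [] -> total []
At Beta: gained ['K893N', 'E297D', 'K207M'] -> total ['E297D', 'K207M', 'K893N']
At Iota: gained ['F505I', 'Y116E'] -> total ['E297D', 'F505I', 'K207M', 'K893N', 'Y116E']
At Mu: gained ['M408E', 'I706H'] -> total ['E297D', 'F505I', 'I706H', 'K207M', 'K893N', 'M408E', 'Y116E']

Answer: E297D,F505I,I706H,K207M,K893N,M408E,Y116E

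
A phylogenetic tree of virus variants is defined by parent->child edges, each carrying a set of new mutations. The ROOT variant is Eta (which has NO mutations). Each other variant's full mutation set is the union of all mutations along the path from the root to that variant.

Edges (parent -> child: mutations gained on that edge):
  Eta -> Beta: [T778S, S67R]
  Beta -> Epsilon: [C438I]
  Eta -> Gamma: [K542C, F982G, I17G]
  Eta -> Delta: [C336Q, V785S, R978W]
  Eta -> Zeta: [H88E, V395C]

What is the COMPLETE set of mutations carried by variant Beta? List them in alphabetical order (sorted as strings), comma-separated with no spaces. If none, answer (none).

At Eta: gained [] -> total []
At Beta: gained ['T778S', 'S67R'] -> total ['S67R', 'T778S']

Answer: S67R,T778S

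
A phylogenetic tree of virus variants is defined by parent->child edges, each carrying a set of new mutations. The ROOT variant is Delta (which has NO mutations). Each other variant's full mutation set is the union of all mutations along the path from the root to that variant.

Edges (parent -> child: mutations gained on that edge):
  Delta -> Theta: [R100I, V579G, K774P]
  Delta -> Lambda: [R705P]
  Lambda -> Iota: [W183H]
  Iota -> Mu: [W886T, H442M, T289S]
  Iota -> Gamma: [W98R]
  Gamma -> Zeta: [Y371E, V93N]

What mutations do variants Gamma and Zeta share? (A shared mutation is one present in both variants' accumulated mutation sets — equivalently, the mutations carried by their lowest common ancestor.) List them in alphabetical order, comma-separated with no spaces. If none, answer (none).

Answer: R705P,W183H,W98R

Derivation:
Accumulating mutations along path to Gamma:
  At Delta: gained [] -> total []
  At Lambda: gained ['R705P'] -> total ['R705P']
  At Iota: gained ['W183H'] -> total ['R705P', 'W183H']
  At Gamma: gained ['W98R'] -> total ['R705P', 'W183H', 'W98R']
Mutations(Gamma) = ['R705P', 'W183H', 'W98R']
Accumulating mutations along path to Zeta:
  At Delta: gained [] -> total []
  At Lambda: gained ['R705P'] -> total ['R705P']
  At Iota: gained ['W183H'] -> total ['R705P', 'W183H']
  At Gamma: gained ['W98R'] -> total ['R705P', 'W183H', 'W98R']
  At Zeta: gained ['Y371E', 'V93N'] -> total ['R705P', 'V93N', 'W183H', 'W98R', 'Y371E']
Mutations(Zeta) = ['R705P', 'V93N', 'W183H', 'W98R', 'Y371E']
Intersection: ['R705P', 'W183H', 'W98R'] ∩ ['R705P', 'V93N', 'W183H', 'W98R', 'Y371E'] = ['R705P', 'W183H', 'W98R']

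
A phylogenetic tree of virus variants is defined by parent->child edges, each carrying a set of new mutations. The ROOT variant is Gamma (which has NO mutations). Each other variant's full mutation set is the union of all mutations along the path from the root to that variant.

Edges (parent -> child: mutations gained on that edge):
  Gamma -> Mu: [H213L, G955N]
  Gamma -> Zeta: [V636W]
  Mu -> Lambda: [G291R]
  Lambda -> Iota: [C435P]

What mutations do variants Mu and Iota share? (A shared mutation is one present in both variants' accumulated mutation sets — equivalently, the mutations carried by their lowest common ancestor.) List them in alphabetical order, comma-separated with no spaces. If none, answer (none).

Answer: G955N,H213L

Derivation:
Accumulating mutations along path to Mu:
  At Gamma: gained [] -> total []
  At Mu: gained ['H213L', 'G955N'] -> total ['G955N', 'H213L']
Mutations(Mu) = ['G955N', 'H213L']
Accumulating mutations along path to Iota:
  At Gamma: gained [] -> total []
  At Mu: gained ['H213L', 'G955N'] -> total ['G955N', 'H213L']
  At Lambda: gained ['G291R'] -> total ['G291R', 'G955N', 'H213L']
  At Iota: gained ['C435P'] -> total ['C435P', 'G291R', 'G955N', 'H213L']
Mutations(Iota) = ['C435P', 'G291R', 'G955N', 'H213L']
Intersection: ['G955N', 'H213L'] ∩ ['C435P', 'G291R', 'G955N', 'H213L'] = ['G955N', 'H213L']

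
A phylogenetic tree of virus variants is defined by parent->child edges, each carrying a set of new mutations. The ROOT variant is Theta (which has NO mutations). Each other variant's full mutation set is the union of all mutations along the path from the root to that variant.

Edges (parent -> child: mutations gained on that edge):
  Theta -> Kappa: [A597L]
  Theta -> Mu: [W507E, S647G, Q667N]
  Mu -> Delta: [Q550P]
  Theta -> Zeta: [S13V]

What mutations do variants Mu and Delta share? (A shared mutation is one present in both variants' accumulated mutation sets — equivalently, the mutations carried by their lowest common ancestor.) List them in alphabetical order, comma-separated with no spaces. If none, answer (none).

Answer: Q667N,S647G,W507E

Derivation:
Accumulating mutations along path to Mu:
  At Theta: gained [] -> total []
  At Mu: gained ['W507E', 'S647G', 'Q667N'] -> total ['Q667N', 'S647G', 'W507E']
Mutations(Mu) = ['Q667N', 'S647G', 'W507E']
Accumulating mutations along path to Delta:
  At Theta: gained [] -> total []
  At Mu: gained ['W507E', 'S647G', 'Q667N'] -> total ['Q667N', 'S647G', 'W507E']
  At Delta: gained ['Q550P'] -> total ['Q550P', 'Q667N', 'S647G', 'W507E']
Mutations(Delta) = ['Q550P', 'Q667N', 'S647G', 'W507E']
Intersection: ['Q667N', 'S647G', 'W507E'] ∩ ['Q550P', 'Q667N', 'S647G', 'W507E'] = ['Q667N', 'S647G', 'W507E']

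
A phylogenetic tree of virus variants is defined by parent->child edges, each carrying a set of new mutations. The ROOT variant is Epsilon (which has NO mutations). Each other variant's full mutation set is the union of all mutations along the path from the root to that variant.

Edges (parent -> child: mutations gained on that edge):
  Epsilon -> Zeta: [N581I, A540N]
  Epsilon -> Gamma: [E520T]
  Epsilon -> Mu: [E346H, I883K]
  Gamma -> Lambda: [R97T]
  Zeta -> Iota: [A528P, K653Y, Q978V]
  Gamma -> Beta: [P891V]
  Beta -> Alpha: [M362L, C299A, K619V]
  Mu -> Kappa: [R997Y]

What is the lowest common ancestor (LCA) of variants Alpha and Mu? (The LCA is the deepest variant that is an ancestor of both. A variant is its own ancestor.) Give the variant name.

Path from root to Alpha: Epsilon -> Gamma -> Beta -> Alpha
  ancestors of Alpha: {Epsilon, Gamma, Beta, Alpha}
Path from root to Mu: Epsilon -> Mu
  ancestors of Mu: {Epsilon, Mu}
Common ancestors: {Epsilon}
Walk up from Mu: Mu (not in ancestors of Alpha), Epsilon (in ancestors of Alpha)
Deepest common ancestor (LCA) = Epsilon

Answer: Epsilon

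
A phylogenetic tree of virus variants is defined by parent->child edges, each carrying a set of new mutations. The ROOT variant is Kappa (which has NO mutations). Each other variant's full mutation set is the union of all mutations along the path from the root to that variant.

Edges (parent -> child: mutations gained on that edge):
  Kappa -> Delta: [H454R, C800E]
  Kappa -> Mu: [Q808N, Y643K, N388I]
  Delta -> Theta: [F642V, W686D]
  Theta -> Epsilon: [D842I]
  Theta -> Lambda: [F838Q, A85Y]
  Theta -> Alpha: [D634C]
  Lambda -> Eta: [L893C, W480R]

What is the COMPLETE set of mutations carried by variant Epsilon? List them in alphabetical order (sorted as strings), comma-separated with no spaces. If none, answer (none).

Answer: C800E,D842I,F642V,H454R,W686D

Derivation:
At Kappa: gained [] -> total []
At Delta: gained ['H454R', 'C800E'] -> total ['C800E', 'H454R']
At Theta: gained ['F642V', 'W686D'] -> total ['C800E', 'F642V', 'H454R', 'W686D']
At Epsilon: gained ['D842I'] -> total ['C800E', 'D842I', 'F642V', 'H454R', 'W686D']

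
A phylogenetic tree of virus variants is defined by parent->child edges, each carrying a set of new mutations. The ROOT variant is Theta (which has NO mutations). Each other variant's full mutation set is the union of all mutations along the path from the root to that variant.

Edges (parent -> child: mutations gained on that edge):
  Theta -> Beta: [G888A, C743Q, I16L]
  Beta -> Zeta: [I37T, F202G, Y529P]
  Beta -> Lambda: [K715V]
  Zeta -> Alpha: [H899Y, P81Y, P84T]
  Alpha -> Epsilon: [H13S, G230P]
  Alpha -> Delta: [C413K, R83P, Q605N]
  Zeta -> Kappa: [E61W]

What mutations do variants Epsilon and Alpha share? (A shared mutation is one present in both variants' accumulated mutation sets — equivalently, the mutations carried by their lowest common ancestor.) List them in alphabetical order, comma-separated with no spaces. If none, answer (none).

Accumulating mutations along path to Epsilon:
  At Theta: gained [] -> total []
  At Beta: gained ['G888A', 'C743Q', 'I16L'] -> total ['C743Q', 'G888A', 'I16L']
  At Zeta: gained ['I37T', 'F202G', 'Y529P'] -> total ['C743Q', 'F202G', 'G888A', 'I16L', 'I37T', 'Y529P']
  At Alpha: gained ['H899Y', 'P81Y', 'P84T'] -> total ['C743Q', 'F202G', 'G888A', 'H899Y', 'I16L', 'I37T', 'P81Y', 'P84T', 'Y529P']
  At Epsilon: gained ['H13S', 'G230P'] -> total ['C743Q', 'F202G', 'G230P', 'G888A', 'H13S', 'H899Y', 'I16L', 'I37T', 'P81Y', 'P84T', 'Y529P']
Mutations(Epsilon) = ['C743Q', 'F202G', 'G230P', 'G888A', 'H13S', 'H899Y', 'I16L', 'I37T', 'P81Y', 'P84T', 'Y529P']
Accumulating mutations along path to Alpha:
  At Theta: gained [] -> total []
  At Beta: gained ['G888A', 'C743Q', 'I16L'] -> total ['C743Q', 'G888A', 'I16L']
  At Zeta: gained ['I37T', 'F202G', 'Y529P'] -> total ['C743Q', 'F202G', 'G888A', 'I16L', 'I37T', 'Y529P']
  At Alpha: gained ['H899Y', 'P81Y', 'P84T'] -> total ['C743Q', 'F202G', 'G888A', 'H899Y', 'I16L', 'I37T', 'P81Y', 'P84T', 'Y529P']
Mutations(Alpha) = ['C743Q', 'F202G', 'G888A', 'H899Y', 'I16L', 'I37T', 'P81Y', 'P84T', 'Y529P']
Intersection: ['C743Q', 'F202G', 'G230P', 'G888A', 'H13S', 'H899Y', 'I16L', 'I37T', 'P81Y', 'P84T', 'Y529P'] ∩ ['C743Q', 'F202G', 'G888A', 'H899Y', 'I16L', 'I37T', 'P81Y', 'P84T', 'Y529P'] = ['C743Q', 'F202G', 'G888A', 'H899Y', 'I16L', 'I37T', 'P81Y', 'P84T', 'Y529P']

Answer: C743Q,F202G,G888A,H899Y,I16L,I37T,P81Y,P84T,Y529P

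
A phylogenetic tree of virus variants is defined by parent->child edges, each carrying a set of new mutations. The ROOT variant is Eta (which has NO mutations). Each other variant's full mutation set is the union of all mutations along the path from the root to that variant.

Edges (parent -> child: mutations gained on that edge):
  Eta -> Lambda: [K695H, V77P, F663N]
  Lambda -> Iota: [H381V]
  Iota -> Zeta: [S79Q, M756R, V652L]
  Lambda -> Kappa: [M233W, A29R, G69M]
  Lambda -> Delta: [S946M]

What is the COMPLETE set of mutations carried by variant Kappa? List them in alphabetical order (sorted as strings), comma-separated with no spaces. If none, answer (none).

At Eta: gained [] -> total []
At Lambda: gained ['K695H', 'V77P', 'F663N'] -> total ['F663N', 'K695H', 'V77P']
At Kappa: gained ['M233W', 'A29R', 'G69M'] -> total ['A29R', 'F663N', 'G69M', 'K695H', 'M233W', 'V77P']

Answer: A29R,F663N,G69M,K695H,M233W,V77P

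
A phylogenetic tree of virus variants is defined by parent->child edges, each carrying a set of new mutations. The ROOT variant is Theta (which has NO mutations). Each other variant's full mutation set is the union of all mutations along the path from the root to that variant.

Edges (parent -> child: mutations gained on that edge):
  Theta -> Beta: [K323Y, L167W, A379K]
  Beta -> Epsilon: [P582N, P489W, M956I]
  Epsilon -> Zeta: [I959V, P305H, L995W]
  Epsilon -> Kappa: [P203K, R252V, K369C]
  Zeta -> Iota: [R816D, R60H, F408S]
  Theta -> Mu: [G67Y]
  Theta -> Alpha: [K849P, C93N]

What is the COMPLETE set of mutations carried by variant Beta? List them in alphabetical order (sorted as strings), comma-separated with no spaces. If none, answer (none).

Answer: A379K,K323Y,L167W

Derivation:
At Theta: gained [] -> total []
At Beta: gained ['K323Y', 'L167W', 'A379K'] -> total ['A379K', 'K323Y', 'L167W']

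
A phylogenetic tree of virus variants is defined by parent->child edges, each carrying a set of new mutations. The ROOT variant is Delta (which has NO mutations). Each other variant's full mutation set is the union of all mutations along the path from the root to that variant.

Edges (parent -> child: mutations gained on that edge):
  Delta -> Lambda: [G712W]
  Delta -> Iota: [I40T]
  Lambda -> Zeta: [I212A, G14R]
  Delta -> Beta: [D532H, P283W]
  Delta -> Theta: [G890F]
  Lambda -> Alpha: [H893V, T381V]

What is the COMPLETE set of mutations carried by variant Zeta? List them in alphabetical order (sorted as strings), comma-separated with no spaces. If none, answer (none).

Answer: G14R,G712W,I212A

Derivation:
At Delta: gained [] -> total []
At Lambda: gained ['G712W'] -> total ['G712W']
At Zeta: gained ['I212A', 'G14R'] -> total ['G14R', 'G712W', 'I212A']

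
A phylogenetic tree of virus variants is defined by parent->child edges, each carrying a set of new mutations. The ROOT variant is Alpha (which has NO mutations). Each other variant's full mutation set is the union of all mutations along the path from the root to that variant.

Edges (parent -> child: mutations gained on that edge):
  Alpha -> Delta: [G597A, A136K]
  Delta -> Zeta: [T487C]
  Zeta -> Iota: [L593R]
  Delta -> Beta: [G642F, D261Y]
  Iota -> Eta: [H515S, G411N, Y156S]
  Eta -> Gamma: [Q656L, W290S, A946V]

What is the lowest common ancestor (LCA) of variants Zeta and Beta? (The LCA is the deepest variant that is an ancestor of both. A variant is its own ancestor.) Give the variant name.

Path from root to Zeta: Alpha -> Delta -> Zeta
  ancestors of Zeta: {Alpha, Delta, Zeta}
Path from root to Beta: Alpha -> Delta -> Beta
  ancestors of Beta: {Alpha, Delta, Beta}
Common ancestors: {Alpha, Delta}
Walk up from Beta: Beta (not in ancestors of Zeta), Delta (in ancestors of Zeta), Alpha (in ancestors of Zeta)
Deepest common ancestor (LCA) = Delta

Answer: Delta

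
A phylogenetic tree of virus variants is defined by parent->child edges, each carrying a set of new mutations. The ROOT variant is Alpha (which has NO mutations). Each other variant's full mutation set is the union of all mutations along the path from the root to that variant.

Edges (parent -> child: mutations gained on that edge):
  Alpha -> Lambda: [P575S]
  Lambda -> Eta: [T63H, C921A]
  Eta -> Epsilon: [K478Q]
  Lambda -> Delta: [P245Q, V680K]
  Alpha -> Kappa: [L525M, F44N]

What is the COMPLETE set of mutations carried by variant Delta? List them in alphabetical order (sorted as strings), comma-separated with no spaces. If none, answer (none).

At Alpha: gained [] -> total []
At Lambda: gained ['P575S'] -> total ['P575S']
At Delta: gained ['P245Q', 'V680K'] -> total ['P245Q', 'P575S', 'V680K']

Answer: P245Q,P575S,V680K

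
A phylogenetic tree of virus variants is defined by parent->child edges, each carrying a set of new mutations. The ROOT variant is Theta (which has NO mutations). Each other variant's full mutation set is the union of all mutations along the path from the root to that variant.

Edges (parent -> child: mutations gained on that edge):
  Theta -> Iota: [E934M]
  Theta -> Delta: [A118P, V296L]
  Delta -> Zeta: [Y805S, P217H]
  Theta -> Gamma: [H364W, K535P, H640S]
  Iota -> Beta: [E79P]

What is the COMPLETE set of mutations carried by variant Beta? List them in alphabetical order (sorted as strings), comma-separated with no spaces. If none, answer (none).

At Theta: gained [] -> total []
At Iota: gained ['E934M'] -> total ['E934M']
At Beta: gained ['E79P'] -> total ['E79P', 'E934M']

Answer: E79P,E934M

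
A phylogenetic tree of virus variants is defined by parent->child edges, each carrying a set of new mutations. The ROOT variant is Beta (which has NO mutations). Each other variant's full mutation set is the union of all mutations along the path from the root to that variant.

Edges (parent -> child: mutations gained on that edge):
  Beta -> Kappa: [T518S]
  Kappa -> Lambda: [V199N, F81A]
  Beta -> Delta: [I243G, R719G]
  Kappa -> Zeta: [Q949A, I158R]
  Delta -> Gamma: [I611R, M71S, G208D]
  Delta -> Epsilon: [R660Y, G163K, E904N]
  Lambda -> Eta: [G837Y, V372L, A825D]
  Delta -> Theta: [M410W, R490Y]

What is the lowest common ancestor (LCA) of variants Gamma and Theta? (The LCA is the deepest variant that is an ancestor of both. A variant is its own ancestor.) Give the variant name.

Path from root to Gamma: Beta -> Delta -> Gamma
  ancestors of Gamma: {Beta, Delta, Gamma}
Path from root to Theta: Beta -> Delta -> Theta
  ancestors of Theta: {Beta, Delta, Theta}
Common ancestors: {Beta, Delta}
Walk up from Theta: Theta (not in ancestors of Gamma), Delta (in ancestors of Gamma), Beta (in ancestors of Gamma)
Deepest common ancestor (LCA) = Delta

Answer: Delta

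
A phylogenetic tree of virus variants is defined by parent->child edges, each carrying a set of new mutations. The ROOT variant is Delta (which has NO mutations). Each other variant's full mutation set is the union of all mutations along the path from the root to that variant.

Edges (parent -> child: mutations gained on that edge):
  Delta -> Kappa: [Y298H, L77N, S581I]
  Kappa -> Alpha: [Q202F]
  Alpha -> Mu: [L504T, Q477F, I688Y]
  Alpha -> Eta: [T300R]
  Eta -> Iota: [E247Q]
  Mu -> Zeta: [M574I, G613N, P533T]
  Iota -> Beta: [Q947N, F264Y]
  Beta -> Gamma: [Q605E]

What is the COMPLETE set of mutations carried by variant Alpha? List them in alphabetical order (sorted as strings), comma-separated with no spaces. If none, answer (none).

At Delta: gained [] -> total []
At Kappa: gained ['Y298H', 'L77N', 'S581I'] -> total ['L77N', 'S581I', 'Y298H']
At Alpha: gained ['Q202F'] -> total ['L77N', 'Q202F', 'S581I', 'Y298H']

Answer: L77N,Q202F,S581I,Y298H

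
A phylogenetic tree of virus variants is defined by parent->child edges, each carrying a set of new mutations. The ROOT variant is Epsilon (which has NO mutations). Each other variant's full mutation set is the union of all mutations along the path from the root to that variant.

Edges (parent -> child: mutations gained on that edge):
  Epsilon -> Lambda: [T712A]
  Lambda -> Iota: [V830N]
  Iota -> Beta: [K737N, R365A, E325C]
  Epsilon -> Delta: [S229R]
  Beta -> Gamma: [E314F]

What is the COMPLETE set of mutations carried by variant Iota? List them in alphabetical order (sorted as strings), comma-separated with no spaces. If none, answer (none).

At Epsilon: gained [] -> total []
At Lambda: gained ['T712A'] -> total ['T712A']
At Iota: gained ['V830N'] -> total ['T712A', 'V830N']

Answer: T712A,V830N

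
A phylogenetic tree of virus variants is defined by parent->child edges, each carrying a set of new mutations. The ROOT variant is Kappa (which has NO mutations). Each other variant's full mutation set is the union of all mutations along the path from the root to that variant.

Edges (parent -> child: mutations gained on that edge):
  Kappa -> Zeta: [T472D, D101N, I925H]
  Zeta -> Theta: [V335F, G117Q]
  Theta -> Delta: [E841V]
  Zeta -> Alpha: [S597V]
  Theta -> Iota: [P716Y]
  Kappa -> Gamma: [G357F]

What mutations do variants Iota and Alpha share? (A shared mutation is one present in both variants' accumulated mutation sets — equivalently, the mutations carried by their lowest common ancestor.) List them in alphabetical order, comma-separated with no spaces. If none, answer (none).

Answer: D101N,I925H,T472D

Derivation:
Accumulating mutations along path to Iota:
  At Kappa: gained [] -> total []
  At Zeta: gained ['T472D', 'D101N', 'I925H'] -> total ['D101N', 'I925H', 'T472D']
  At Theta: gained ['V335F', 'G117Q'] -> total ['D101N', 'G117Q', 'I925H', 'T472D', 'V335F']
  At Iota: gained ['P716Y'] -> total ['D101N', 'G117Q', 'I925H', 'P716Y', 'T472D', 'V335F']
Mutations(Iota) = ['D101N', 'G117Q', 'I925H', 'P716Y', 'T472D', 'V335F']
Accumulating mutations along path to Alpha:
  At Kappa: gained [] -> total []
  At Zeta: gained ['T472D', 'D101N', 'I925H'] -> total ['D101N', 'I925H', 'T472D']
  At Alpha: gained ['S597V'] -> total ['D101N', 'I925H', 'S597V', 'T472D']
Mutations(Alpha) = ['D101N', 'I925H', 'S597V', 'T472D']
Intersection: ['D101N', 'G117Q', 'I925H', 'P716Y', 'T472D', 'V335F'] ∩ ['D101N', 'I925H', 'S597V', 'T472D'] = ['D101N', 'I925H', 'T472D']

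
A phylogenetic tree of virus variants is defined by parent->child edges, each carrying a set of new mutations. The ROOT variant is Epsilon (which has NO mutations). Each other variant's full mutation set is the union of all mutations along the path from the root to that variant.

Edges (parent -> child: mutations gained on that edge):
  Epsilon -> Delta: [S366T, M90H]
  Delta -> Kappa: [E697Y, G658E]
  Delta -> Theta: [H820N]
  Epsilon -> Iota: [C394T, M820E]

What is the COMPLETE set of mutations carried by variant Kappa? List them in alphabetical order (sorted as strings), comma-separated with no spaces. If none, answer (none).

At Epsilon: gained [] -> total []
At Delta: gained ['S366T', 'M90H'] -> total ['M90H', 'S366T']
At Kappa: gained ['E697Y', 'G658E'] -> total ['E697Y', 'G658E', 'M90H', 'S366T']

Answer: E697Y,G658E,M90H,S366T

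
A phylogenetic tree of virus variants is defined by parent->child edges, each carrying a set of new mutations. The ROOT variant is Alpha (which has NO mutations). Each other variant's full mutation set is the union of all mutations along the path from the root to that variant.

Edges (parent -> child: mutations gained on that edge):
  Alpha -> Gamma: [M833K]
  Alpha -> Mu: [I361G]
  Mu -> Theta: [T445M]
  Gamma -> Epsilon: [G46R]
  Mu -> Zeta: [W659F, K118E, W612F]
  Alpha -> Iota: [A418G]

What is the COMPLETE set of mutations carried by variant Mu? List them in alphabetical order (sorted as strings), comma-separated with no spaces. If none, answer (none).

At Alpha: gained [] -> total []
At Mu: gained ['I361G'] -> total ['I361G']

Answer: I361G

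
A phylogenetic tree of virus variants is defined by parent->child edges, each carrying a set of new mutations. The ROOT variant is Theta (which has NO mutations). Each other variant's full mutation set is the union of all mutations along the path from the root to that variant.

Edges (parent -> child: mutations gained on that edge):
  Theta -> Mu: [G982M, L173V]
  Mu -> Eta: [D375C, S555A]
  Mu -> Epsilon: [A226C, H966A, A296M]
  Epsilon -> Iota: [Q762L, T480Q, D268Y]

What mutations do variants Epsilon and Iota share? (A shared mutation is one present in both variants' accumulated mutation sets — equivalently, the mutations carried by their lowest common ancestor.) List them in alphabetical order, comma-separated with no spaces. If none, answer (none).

Answer: A226C,A296M,G982M,H966A,L173V

Derivation:
Accumulating mutations along path to Epsilon:
  At Theta: gained [] -> total []
  At Mu: gained ['G982M', 'L173V'] -> total ['G982M', 'L173V']
  At Epsilon: gained ['A226C', 'H966A', 'A296M'] -> total ['A226C', 'A296M', 'G982M', 'H966A', 'L173V']
Mutations(Epsilon) = ['A226C', 'A296M', 'G982M', 'H966A', 'L173V']
Accumulating mutations along path to Iota:
  At Theta: gained [] -> total []
  At Mu: gained ['G982M', 'L173V'] -> total ['G982M', 'L173V']
  At Epsilon: gained ['A226C', 'H966A', 'A296M'] -> total ['A226C', 'A296M', 'G982M', 'H966A', 'L173V']
  At Iota: gained ['Q762L', 'T480Q', 'D268Y'] -> total ['A226C', 'A296M', 'D268Y', 'G982M', 'H966A', 'L173V', 'Q762L', 'T480Q']
Mutations(Iota) = ['A226C', 'A296M', 'D268Y', 'G982M', 'H966A', 'L173V', 'Q762L', 'T480Q']
Intersection: ['A226C', 'A296M', 'G982M', 'H966A', 'L173V'] ∩ ['A226C', 'A296M', 'D268Y', 'G982M', 'H966A', 'L173V', 'Q762L', 'T480Q'] = ['A226C', 'A296M', 'G982M', 'H966A', 'L173V']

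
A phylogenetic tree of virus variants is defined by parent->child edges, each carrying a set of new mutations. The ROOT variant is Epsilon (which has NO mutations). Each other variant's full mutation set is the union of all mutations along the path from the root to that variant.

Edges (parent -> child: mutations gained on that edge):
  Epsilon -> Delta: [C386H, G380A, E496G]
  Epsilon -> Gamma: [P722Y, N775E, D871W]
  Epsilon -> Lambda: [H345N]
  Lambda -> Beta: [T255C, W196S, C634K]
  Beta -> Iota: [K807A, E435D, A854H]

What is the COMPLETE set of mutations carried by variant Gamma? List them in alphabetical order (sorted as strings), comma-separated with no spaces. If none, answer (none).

Answer: D871W,N775E,P722Y

Derivation:
At Epsilon: gained [] -> total []
At Gamma: gained ['P722Y', 'N775E', 'D871W'] -> total ['D871W', 'N775E', 'P722Y']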